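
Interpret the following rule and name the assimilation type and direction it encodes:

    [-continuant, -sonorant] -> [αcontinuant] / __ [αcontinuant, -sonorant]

regressive manner assimilation

The rule copies [continuant] (continuancy) from the environment onto the target stops; since [±continuant] encodes the stop/fricative manner contrast, the assimilating dimension is manner.
Since the environment is written after the underscore, the trigger follows the target; the direction is regressive.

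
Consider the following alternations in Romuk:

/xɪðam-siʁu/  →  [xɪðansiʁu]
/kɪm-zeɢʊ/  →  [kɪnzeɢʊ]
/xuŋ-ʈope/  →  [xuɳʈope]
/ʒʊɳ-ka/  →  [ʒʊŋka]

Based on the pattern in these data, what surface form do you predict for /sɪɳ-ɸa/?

The data show regressive place assimilation: /m/ → [n] before /s/; /m/ → [n] before /z/; /ŋ/ → [ɳ] before /ʈ/; /ɳ/ → [ŋ] before /k/. In each pair only place changes, matching the following consonant, while manner and voice stay constant.
/ɳ/ is a voiced retroflex nasal. The following trigger /ɸ/ is bilabial, so /ɳ/ must become bilabial as well.
Changing only its place to bilabial gives [m] — the voiced bilabial nasal.

[sɪmɸa]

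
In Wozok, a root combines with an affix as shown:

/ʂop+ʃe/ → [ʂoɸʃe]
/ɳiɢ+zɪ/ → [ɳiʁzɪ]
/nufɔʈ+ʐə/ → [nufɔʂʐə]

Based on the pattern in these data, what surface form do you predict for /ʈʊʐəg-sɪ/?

[ʈʊʐəɣsɪ]

The data show regressive manner assimilation: /p/ → [ɸ] before /ʃ/; /ɢ/ → [ʁ] before /z/; /ʈ/ → [ʂ] before /ʐ/. In each pair only manner changes, matching the following consonant, while place and voice stay constant.
The rule targets /g/ (voiced velar stop), which sits before the trigger /s/ (fricative).
Changing only its manner to fricative gives [ɣ] — the voiced velar fricative.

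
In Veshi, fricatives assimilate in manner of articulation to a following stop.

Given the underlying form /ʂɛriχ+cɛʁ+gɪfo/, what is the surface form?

[ʂɛriqcɛɢgɪfo]

/χ/ is a voiceless uvular fricative. The following trigger /c/ is a stop, so /χ/ must become a stop as well.
Changing only its manner to stop gives [q] — the voiceless uvular stop.
The same rule applies at the second boundary: /ʁ/ → [ɢ] next to /g/.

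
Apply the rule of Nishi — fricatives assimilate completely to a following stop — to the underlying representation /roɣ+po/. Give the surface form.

/ɣ/ is the segment targeted by the rule; it sits immediately before /p/, so it assimilates completely and surfaces as [p].

[roppo]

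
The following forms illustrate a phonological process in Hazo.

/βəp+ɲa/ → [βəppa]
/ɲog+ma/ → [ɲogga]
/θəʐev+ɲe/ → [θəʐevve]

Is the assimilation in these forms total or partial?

total assimilation

The segment that alternates is /ɲ/, which surfaces as [p] when adjacent to /p/.
The output [p] is identical to the trigger /p/ — every feature (place, manner, voicing) has been copied — so this is total assimilation.
The other forms behave the same way: /m/ → [g] after /g/; /ɲ/ → [v] after /v/ — in each case the output is a copy of the preceding consonant.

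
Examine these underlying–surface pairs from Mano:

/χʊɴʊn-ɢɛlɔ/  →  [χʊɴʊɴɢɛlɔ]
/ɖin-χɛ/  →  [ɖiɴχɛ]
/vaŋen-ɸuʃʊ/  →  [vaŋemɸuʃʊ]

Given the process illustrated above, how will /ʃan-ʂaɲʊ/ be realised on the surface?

The data show regressive place assimilation: /n/ → [ɴ] before /ɢ/; /n/ → [ɴ] before /χ/; /n/ → [m] before /ɸ/. In each pair only place changes, matching the following consonant, while manner and voice stay constant.
/n/ is a voiced alveolar nasal. The following trigger /ʂ/ is retroflex, so /n/ must become retroflex as well.
A voiced retroflex nasal is [ɳ], so the surface segment is [ɳ].

[ʃaɳʂaɲʊ]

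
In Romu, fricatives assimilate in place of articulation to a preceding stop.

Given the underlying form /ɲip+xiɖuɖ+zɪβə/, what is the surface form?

[ɲipɸiɖuɖʐɪβə]

/x/ is a voiceless velar fricative. The preceding trigger /p/ is bilabial, so /x/ must become bilabial as well.
The voiceless bilabial fricative is [ɸ], so /x/ → [ɸ].
At the second juncture, /z/ likewise becomes [ʐ] adjacent to /ɖ/.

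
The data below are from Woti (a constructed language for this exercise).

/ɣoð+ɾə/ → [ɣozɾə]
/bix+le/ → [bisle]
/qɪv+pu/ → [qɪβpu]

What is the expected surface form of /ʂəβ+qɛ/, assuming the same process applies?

[ʂəʁqɛ]

The data show regressive place assimilation: /ð/ → [z] before /ɾ/; /x/ → [s] before /l/; /v/ → [β] before /p/. In each pair only place changes, matching the following consonant, while manner and voice stay constant.
/β/ is a voiced bilabial fricative. The following trigger /q/ is uvular, so /β/ must become uvular as well.
Changing only its place to uvular gives [ʁ] — the voiced uvular fricative.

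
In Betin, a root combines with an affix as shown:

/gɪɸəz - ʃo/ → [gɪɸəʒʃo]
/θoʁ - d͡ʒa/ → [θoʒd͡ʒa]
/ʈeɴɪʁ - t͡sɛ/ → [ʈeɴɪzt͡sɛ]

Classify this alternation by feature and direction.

regressive place assimilation

Comparing underlying and surface forms, /z/ → [ʒ] is the alternation; the neighbouring /ʃ/ is constant.
/z/ is alveolar while /ʃ/ is postalveolar; the output [ʒ] is postalveolar, matching the trigger — so the feature that spreads is place.
Manner and voice are unchanged, so the assimilation is partial, not total.
The other alternating forms pattern the same way: /ʁ/ → [ʒ] before /d͡ʒ/ (uvular → postalveolar, matching postalveolar); /ʁ/ → [z] before /t͡s/ (uvular → alveolar, matching alveolar) — only place changes, and always toward the following segment.
Since the segment that changes precedes the conditioning segment, the assimilation is regressive.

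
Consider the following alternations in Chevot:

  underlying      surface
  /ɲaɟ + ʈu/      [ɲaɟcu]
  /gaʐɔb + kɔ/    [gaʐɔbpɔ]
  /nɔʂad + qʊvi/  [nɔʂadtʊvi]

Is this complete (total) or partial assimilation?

partial assimilation

Comparing underlying and surface forms, /ʈ/ → [c] is the alternation; the neighbouring /ɟ/ is constant.
/ʈ/ is retroflex while /ɟ/ is palatal; the output [c] is palatal, matching the trigger — so the feature that spreads is place.
Manner and voice are unchanged, so the assimilation is partial, not total.
Checking the remaining alternations: /k/ → [p] after /b/ (velar → bilabial, matching bilabial); /q/ → [t] after /d/ (uvular → alveolar, matching alveolar) — only place changes, and always toward the preceding segment.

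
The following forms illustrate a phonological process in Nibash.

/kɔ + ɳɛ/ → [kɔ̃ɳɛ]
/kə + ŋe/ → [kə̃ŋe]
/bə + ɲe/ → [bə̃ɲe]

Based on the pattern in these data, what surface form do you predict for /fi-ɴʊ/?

The data show regressive nasality assimilation (vowel nasalisation): /ɔ/ → [ɔ̃] before /ɳ/; /ə/ → [ə̃] before /ŋ/; /ə/ → [ə̃] before /ɲ/ — a vowel is nasalised by an immediately following nasal consonant.
The vowel /i/ is adjacent to the following nasal /ɴ/, so it acquires [+nasal] and surfaces as [ĩ].

[fĩɴʊ]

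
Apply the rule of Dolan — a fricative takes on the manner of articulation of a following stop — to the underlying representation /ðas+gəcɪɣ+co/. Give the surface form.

/s/ is a voiceless alveolar fricative. The following trigger /g/ is a stop, so /s/ must become a stop as well.
Changing only its manner to stop gives [t] — the voiceless alveolar stop.
At the second juncture, /ɣ/ likewise becomes [g] adjacent to /c/.

[ðatgəcɪgco]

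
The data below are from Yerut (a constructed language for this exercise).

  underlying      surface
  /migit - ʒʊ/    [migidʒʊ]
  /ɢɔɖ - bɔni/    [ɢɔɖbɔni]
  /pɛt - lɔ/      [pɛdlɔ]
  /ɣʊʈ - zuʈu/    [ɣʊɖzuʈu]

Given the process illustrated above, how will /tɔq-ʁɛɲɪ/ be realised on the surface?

The data show regressive voicing assimilation: /t/ → [d] before /ʒ/; /t/ → [d] before /l/; /ʈ/ → [ɖ] before /z/. In each pair only voicing changes, matching the following consonant, while place and manner stay constant.
No alternation appears in [ɢɔɖbɔni]: there the adjacent consonants already agree in voicing (/ɖ/ and /b/ are both voiced), so this form is consistent with the same rule.
The rule targets /q/ (voiceless uvular stop), which sits before the trigger /ʁ/ (voiced).
A voiced uvular stop is [ɢ], so the surface segment is [ɢ].

[tɔɢʁɛɲɪ]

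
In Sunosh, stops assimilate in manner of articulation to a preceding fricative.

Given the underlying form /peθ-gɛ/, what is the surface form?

[peθɣɛ]

The rule targets /g/ (voiced velar stop), which sits after the trigger /θ/ (fricative).
Changing only its manner to fricative gives [ɣ] — the voiced velar fricative.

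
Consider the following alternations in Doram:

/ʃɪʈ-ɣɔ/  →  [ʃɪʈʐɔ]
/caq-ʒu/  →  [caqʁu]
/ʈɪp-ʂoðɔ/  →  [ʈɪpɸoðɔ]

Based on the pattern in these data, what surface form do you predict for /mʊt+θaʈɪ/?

The data show progressive place assimilation: /ɣ/ → [ʐ] after /ʈ/; /ʒ/ → [ʁ] after /q/; /ʂ/ → [ɸ] after /p/. In each pair only place changes, matching the preceding consonant, while manner and voice stay constant.
/θ/ is a voiceless dental fricative. The preceding trigger /t/ is alveolar, so /θ/ must become alveolar as well.
A voiceless alveolar fricative is [s], so the surface segment is [s].

[mʊtsaʈɪ]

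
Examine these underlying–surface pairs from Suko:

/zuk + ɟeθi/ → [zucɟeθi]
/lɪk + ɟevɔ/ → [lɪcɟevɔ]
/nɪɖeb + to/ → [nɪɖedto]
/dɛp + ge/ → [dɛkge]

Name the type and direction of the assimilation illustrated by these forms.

Underlying /k/ is realised as [c] next to /ɟ/; /ɟ/ itself does not change.
/k/ is velar while /ɟ/ is palatal; the output [c] is palatal, matching the trigger — so the feature that spreads is place.
Manner and voice are unchanged, so the assimilation is partial, not total.
The other alternating forms pattern the same way: /b/ → [d] before /t/ (bilabial → alveolar, matching alveolar); /p/ → [k] before /g/ (bilabial → velar, matching velar) — only place changes, and always toward the following segment.
The trigger is the following segment, so the direction is regressive (anticipatory).

regressive place assimilation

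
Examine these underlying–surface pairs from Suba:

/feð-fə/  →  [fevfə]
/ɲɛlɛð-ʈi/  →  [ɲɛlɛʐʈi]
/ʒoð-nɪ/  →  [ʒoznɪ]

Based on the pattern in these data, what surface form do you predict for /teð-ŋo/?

The data show regressive place assimilation: /ð/ → [v] before /f/; /ð/ → [ʐ] before /ʈ/; /ð/ → [z] before /n/. In each pair only place changes, matching the following consonant, while manner and voice stay constant.
The rule targets /ð/ (voiced dental fricative), which sits before the trigger /ŋ/ (velar).
Changing only its place to velar gives [ɣ] — the voiced velar fricative.

[teɣŋo]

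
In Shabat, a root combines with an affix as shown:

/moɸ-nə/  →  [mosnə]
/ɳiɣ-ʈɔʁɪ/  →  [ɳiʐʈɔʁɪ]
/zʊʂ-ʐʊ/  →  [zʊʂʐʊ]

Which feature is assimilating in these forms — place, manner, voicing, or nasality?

Underlying /ɸ/ is realised as [s] next to /n/; /n/ itself does not change.
/ɸ/ is bilabial while /n/ is alveolar; the output [s] is alveolar, matching the trigger — so the feature that spreads is place.
Checking the remaining alternation: /ɣ/ → [ʐ] before /ʈ/ (velar → retroflex, matching retroflex) — only place changes, and always toward the following segment.
No alternation appears in [zʊʂʐʊ]: there the adjacent consonants already agree in place (/ʂ/ and /ʐ/ are both retroflex), so this form is consistent with the same rule.

place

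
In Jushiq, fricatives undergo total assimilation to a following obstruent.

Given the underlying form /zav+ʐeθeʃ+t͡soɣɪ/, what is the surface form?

/v/ is the segment targeted by the rule; it sits immediately before /ʐ/, so it assimilates completely and surfaces as [ʐ].
The same rule applies at the second boundary: /ʃ/ → [t͡s] next to /t͡s/.

[zaʐʐeθet͡st͡soɣɪ]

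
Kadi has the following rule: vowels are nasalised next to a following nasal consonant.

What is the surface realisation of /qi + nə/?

[qĩnə]

/i/ sits next to the nasal /n/ and is therefore nasalised to [ĩ].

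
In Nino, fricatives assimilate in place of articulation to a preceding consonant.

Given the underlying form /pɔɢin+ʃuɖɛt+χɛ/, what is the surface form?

The rule targets /ʃ/ (voiceless postalveolar fricative), which sits after the trigger /n/ (alveolar).
The voiceless alveolar fricative is [s], so /ʃ/ → [s].
At the second juncture, /χ/ likewise becomes [s] adjacent to /t/.

[pɔɢinsuɖɛtsɛ]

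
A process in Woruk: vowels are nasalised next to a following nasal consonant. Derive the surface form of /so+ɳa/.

/o/ sits next to the nasal /ɳ/ and is therefore nasalised to [õ].

[sõɳa]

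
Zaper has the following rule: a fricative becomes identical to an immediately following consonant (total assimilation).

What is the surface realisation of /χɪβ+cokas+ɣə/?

/β/ is the segment targeted by the rule; it sits immediately before /c/, so it assimilates completely and surfaces as [c].
At the second juncture, /s/ likewise becomes [ɣ] adjacent to /ɣ/.

[χɪccokaɣɣə]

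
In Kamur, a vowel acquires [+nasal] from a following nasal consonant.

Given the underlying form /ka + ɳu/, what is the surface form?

/a/ sits next to the nasal /ɳ/ and is therefore nasalised to [ã].

[kãɳu]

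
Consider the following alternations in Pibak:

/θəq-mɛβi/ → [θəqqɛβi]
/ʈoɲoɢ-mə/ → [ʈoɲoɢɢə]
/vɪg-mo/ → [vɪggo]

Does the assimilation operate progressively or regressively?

progressive

Comparing underlying and surface forms, /m/ → [q] is the alternation; the neighbouring /q/ is constant.
The output [q] is identical to the trigger /q/ — every feature (place, manner, voicing) has been copied — so this is total assimilation.
The other forms behave the same way: /m/ → [ɢ] after /ɢ/; /m/ → [g] after /g/ — in each case the output is a copy of the preceding consonant.
Since the segment that changes follows the conditioning segment, the assimilation is progressive.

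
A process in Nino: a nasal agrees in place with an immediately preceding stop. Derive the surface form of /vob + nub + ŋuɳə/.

/n/ is a voiced alveolar nasal. The preceding trigger /b/ is bilabial, so /n/ must become bilabial as well.
A voiced bilabial nasal is [m], so the surface segment is [m].
The same rule applies at the second boundary: /ŋ/ → [m] next to /b/.

[vobmubmuɳə]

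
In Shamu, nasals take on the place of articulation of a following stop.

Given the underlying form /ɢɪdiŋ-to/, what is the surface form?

[ɢɪdinto]

/ŋ/ is a voiced velar nasal. The following trigger /t/ is alveolar, so /ŋ/ must become alveolar as well.
Changing only its place to alveolar gives [n] — the voiced alveolar nasal.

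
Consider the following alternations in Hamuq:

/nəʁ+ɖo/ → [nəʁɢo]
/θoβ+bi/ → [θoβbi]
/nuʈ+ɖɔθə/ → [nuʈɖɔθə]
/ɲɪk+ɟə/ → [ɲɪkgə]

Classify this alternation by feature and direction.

The segment that alternates is /ɖ/, which surfaces as [ɢ] when adjacent to /ʁ/.
/ɖ/ is retroflex while /ʁ/ is uvular; the output [ɢ] is uvular, matching the trigger — so the feature that spreads is place.
Manner and voice are unchanged, so the assimilation is partial, not total.
The other alternating form patterns the same way: /ɟ/ → [g] after /k/ (palatal → velar, matching velar) — only place changes, and always toward the preceding segment.
Nothing changes in [θoβbi], [nuʈɖɔθə]: there the adjacent consonants already agree in place (/b/ and /β/ are both bilabial; /ɖ/ and /ʈ/ are both retroflex), so these forms are consistent with the same rule.
The trigger is the preceding segment, so the direction is progressive (perseverative).

progressive place assimilation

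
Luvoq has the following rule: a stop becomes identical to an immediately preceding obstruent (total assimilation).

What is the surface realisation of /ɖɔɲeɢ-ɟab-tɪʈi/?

/ɟ/ is the segment targeted by the rule; it sits immediately after /ɢ/, so it assimilates completely and surfaces as [ɢ].
At the second juncture, /t/ likewise becomes [b] adjacent to /b/.

[ɖɔɲeɢɢabbɪʈi]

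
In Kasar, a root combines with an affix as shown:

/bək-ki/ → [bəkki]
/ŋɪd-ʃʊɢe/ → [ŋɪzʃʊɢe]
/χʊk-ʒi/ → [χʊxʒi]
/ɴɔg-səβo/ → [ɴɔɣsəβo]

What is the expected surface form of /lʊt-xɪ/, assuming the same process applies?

[lʊsxɪ]

The data show regressive manner assimilation: /d/ → [z] before /ʃ/; /k/ → [x] before /ʒ/; /g/ → [ɣ] before /s/. In each pair only manner changes, matching the following consonant, while place and voice stay constant.
No alternation appears in [bəkki]: there the adjacent consonants already agree in manner (/k/ and /k/ are both stops), so this form is consistent with the same rule.
The rule targets /t/ (voiceless alveolar stop), which sits before the trigger /x/ (fricative).
Changing only its manner to fricative gives [s] — the voiceless alveolar fricative.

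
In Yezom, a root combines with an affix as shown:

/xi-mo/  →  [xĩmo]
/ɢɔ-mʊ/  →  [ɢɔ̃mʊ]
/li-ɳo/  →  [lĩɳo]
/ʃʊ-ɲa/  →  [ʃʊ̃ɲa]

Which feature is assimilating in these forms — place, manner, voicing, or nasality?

nasality

The vowel /i/ surfaces as nasalised [ĩ] next to the following nasal /m/ — it has acquired the [+nasal] feature of its neighbour.
The other forms show the same pattern: /ɔ/ → [ɔ̃] before /m/; /i/ → [ĩ] before /ɳ/; /ʊ/ → [ʊ̃] before /ɲ/ — each time a vowel is nasalised next to a following nasal.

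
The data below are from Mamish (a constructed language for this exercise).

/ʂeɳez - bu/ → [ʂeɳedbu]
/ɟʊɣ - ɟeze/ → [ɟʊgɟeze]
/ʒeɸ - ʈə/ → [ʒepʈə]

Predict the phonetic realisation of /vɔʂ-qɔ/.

[vɔʈqɔ]

The data show regressive manner assimilation: /z/ → [d] before /b/; /ɣ/ → [g] before /ɟ/; /ɸ/ → [p] before /ʈ/. In each pair only manner changes, matching the following consonant, while place and voice stay constant.
/ʂ/ is a voiceless retroflex fricative. The following trigger /q/ is a stop, so /ʂ/ must become a stop as well.
A voiceless retroflex stop is [ʈ], so the surface segment is [ʈ].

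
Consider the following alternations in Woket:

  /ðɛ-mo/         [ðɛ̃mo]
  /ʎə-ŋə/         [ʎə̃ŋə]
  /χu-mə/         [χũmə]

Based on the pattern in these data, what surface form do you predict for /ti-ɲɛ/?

[tĩɲɛ]

The data show regressive nasality assimilation (vowel nasalisation): /ɛ/ → [ɛ̃] before /m/; /ə/ → [ə̃] before /ŋ/; /u/ → [ũ] before /m/ — a vowel is nasalised by an immediately following nasal consonant.
/i/ sits next to the nasal /ɲ/ and is therefore nasalised to [ĩ].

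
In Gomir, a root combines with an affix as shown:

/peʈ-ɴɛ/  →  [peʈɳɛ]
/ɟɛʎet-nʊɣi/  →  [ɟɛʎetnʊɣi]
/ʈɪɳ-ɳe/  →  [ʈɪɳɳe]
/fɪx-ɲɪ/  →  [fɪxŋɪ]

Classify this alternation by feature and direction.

Underlying /ɴ/ is realised as [ɳ] next to /ʈ/; /ʈ/ itself does not change.
/ɴ/ is uvular while /ʈ/ is retroflex; the output [ɳ] is retroflex, matching the trigger — so the feature that spreads is place.
Manner and voice are unchanged, so the assimilation is partial, not total.
The same holds elsewhere in the data: /ɲ/ → [ŋ] after /x/ (palatal → velar, matching velar) — only place changes, and always toward the preceding segment.
No alternation appears in [ɟɛʎetnʊɣi], [ʈɪɳɳe]: there the adjacent consonants already agree in place (/n/ and /t/ are both alveolar; /ɳ/ and /ɳ/ are both retroflex), so these forms are consistent with the same rule.
The trigger is the preceding segment, so the direction is progressive (perseverative).

progressive place assimilation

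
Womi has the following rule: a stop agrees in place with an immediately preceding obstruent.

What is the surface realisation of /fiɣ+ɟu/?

The rule targets /ɟ/ (voiced palatal stop), which sits after the trigger /ɣ/ (velar).
Changing only its place to velar gives [g] — the voiced velar stop.

[fiɣgu]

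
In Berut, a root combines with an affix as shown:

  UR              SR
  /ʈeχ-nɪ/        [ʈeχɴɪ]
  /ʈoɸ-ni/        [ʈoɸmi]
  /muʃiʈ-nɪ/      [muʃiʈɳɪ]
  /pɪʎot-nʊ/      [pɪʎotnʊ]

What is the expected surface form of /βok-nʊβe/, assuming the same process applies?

The data show progressive place assimilation: /n/ → [ɴ] after /χ/; /n/ → [m] after /ɸ/; /n/ → [ɳ] after /ʈ/. In each pair only place changes, matching the preceding consonant, while manner and voice stay constant.
No alternation appears in [pɪʎotnʊ]: there the adjacent consonants already agree in place (/n/ and /t/ are both alveolar), so this form is consistent with the same rule.
/n/ is a voiced alveolar nasal. The preceding trigger /k/ is velar, so /n/ must become velar as well.
Changing only its place to velar gives [ŋ] — the voiced velar nasal.

[βokŋʊβe]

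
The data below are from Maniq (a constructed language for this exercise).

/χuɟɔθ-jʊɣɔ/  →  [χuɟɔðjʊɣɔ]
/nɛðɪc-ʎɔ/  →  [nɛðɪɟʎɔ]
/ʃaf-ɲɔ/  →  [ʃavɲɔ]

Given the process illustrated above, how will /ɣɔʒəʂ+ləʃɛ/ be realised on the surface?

The data show regressive voicing assimilation: /θ/ → [ð] before /j/; /c/ → [ɟ] before /ʎ/; /f/ → [v] before /ɲ/. In each pair only voicing changes, matching the following consonant, while place and manner stay constant.
The rule targets /ʂ/ (voiceless retroflex fricative), which sits before the trigger /l/ (voiced).
Changing only its voicing to voiced gives [ʐ] — the voiced retroflex fricative.

[ɣɔʒəʐləʃɛ]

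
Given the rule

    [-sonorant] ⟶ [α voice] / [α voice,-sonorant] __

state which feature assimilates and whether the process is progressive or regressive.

progressive voicing assimilation

The shared variable α links the value of [voice] on the target to the same value on the neighbouring segment, so voicing is the feature that assimilates.
The conditioning segment sits to the left of the focus bar, meaning the trigger precedes the segment that changes — progressive assimilation.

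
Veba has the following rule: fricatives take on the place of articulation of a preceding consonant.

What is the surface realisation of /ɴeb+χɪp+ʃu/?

/χ/ is a voiceless uvular fricative. The preceding trigger /b/ is bilabial, so /χ/ must become bilabial as well.
A voiceless bilabial fricative is [ɸ], so the surface segment is [ɸ].
At the second juncture, /ʃ/ likewise becomes [ɸ] adjacent to /p/.

[ɴebɸɪpɸu]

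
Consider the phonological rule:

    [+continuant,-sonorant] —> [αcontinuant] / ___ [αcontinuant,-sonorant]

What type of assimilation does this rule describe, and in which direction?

The rule copies [continuant] (continuancy) from the environment onto the target fricatives; since [±continuant] encodes the stop/fricative manner contrast, the assimilating dimension is manner.
The conditioning segment sits to the right of the focus bar, meaning the trigger follows the segment that changes — regressive assimilation.

regressive manner assimilation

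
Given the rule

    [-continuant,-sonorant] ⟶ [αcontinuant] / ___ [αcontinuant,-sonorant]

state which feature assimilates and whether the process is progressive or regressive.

regressive manner assimilation

The shared variable α links the value of [continuant] on the target to that of the neighbouring obstruent. [continuant] distinguishes stops from fricatives — a manner-of-articulation feature — so this is manner assimilation.
The conditioning segment sits to the right of the focus bar, meaning the trigger follows the segment that changes — regressive assimilation.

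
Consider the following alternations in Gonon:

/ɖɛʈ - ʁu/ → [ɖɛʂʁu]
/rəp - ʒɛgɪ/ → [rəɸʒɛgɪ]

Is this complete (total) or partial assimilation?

Comparing underlying and surface forms, /ʈ/ → [ʂ] is the alternation; the neighbouring /ʁ/ is constant.
/ʈ/ is a stop while /ʁ/ is a fricative; the output [ʂ] is a fricative, matching the trigger — so the feature that spreads is manner.
Place and voice are unchanged, so the assimilation is partial, not total.
The other alternating form patterns the same way: /p/ → [ɸ] before /ʒ/ (stop → fricative, matching a fricative) — only manner changes, and always toward the following segment.

partial assimilation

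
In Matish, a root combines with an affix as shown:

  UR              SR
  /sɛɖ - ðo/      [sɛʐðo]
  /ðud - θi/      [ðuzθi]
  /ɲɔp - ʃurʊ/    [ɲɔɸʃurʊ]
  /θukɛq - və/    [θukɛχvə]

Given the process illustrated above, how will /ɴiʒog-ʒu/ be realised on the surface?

[ɴiʒoɣʒu]

The data show regressive manner assimilation: /ɖ/ → [ʐ] before /ð/; /d/ → [z] before /θ/; /p/ → [ɸ] before /ʃ/; /q/ → [χ] before /v/. In each pair only manner changes, matching the following consonant, while place and voice stay constant.
The rule targets /g/ (voiced velar stop), which sits before the trigger /ʒ/ (fricative).
The voiced velar fricative is [ɣ], so /g/ → [ɣ].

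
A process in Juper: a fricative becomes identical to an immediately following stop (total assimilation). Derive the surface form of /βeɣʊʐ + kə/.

[βeɣʊkkə]

/ʐ/ is the segment targeted by the rule; it sits immediately before /k/, so it assimilates completely and surfaces as [k].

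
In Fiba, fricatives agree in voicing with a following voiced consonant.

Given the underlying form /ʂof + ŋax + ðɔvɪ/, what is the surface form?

The rule targets /f/ (voiceless labiodental fricative), which sits before the trigger /ŋ/ (voiced).
The voiced labiodental fricative is [v], so /f/ → [v].
The same rule applies at the second boundary: /x/ → [ɣ] next to /ð/.

[ʂovŋaɣðɔvɪ]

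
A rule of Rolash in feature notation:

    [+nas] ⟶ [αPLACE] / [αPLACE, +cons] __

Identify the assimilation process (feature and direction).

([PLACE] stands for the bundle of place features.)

The shared variable α links the value of the place features (abbreviated [PLACE]) on the target to the same value on the neighbouring segment, so place is the feature that assimilates.
The conditioning segment sits to the left of the focus bar, meaning the trigger precedes the segment that changes — progressive assimilation.

progressive place assimilation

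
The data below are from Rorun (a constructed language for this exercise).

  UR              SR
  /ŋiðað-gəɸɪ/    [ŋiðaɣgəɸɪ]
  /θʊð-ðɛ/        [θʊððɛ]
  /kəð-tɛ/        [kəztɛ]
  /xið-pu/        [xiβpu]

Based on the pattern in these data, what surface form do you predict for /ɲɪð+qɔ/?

The data show regressive place assimilation: /ð/ → [ɣ] before /g/; /ð/ → [z] before /t/; /ð/ → [β] before /p/. In each pair only place changes, matching the following consonant, while manner and voice stay constant.
Nothing changes in [θʊððɛ]: there the adjacent consonants already agree in place (/ð/ and /ð/ are both dental), so this form is consistent with the same rule.
The rule targets /ð/ (voiced dental fricative), which sits before the trigger /q/ (uvular).
Changing only its place to uvular gives [ʁ] — the voiced uvular fricative.

[ɲɪʁqɔ]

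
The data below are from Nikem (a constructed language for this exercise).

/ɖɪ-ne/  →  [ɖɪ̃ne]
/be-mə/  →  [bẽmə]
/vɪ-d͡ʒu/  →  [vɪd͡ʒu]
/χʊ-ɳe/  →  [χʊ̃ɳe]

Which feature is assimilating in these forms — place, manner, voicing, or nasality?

The vowel /ɪ/ surfaces as nasalised [ɪ̃] next to the following nasal /n/ — it has acquired the [+nasal] feature of its neighbour.
The other forms show the same pattern: /e/ → [ẽ] before /m/; /ʊ/ → [ʊ̃] before /ɳ/ — each time a vowel is nasalised next to a following nasal.
No change occurs in [vɪd͡ʒu] because the vowel at the boundary is adjacent to an oral consonant, not a nasal (/ɪ/ next to /d͡ʒ/).

nasality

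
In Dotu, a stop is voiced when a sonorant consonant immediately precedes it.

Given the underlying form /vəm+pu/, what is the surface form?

The rule targets /p/ (voiceless bilabial stop), which sits after the trigger /m/ (voiced).
A voiced bilabial stop is [b], so the surface segment is [b].

[vəmbu]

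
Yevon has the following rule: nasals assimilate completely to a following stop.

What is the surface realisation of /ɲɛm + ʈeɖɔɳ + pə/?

[ɲɛʈʈeɖɔppə]

/m/ is the segment targeted by the rule; it sits immediately before /ʈ/, so it assimilates completely and surfaces as [ʈ].
At the second juncture, /ɳ/ likewise becomes [p] adjacent to /p/.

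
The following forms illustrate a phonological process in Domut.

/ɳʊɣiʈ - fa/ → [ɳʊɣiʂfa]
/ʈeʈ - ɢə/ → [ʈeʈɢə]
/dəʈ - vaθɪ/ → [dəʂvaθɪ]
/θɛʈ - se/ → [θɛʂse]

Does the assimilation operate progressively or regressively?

regressive

Underlying /ʈ/ is realised as [ʂ] next to /f/; /f/ itself does not change.
/ʈ/ is a stop while /f/ is a fricative; the output [ʂ] is a fricative, matching the trigger — so the feature that spreads is manner.
Checking the remaining alternations: /ʈ/ → [ʂ] before /v/ (stop → fricative, matching a fricative); /ʈ/ → [ʂ] before /s/ (stop → fricative, matching a fricative) — only manner changes, and always toward the following segment.
No alternation appears in [ʈeʈɢə]: there the adjacent consonants already agree in manner (/ʈ/ and /ɢ/ are both stops), so this form is consistent with the same rule.
Since the segment that changes precedes the conditioning segment, the assimilation is regressive.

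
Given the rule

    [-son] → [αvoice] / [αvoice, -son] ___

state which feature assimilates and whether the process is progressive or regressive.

The shared variable α links the value of [voice] on the target to the same value on the neighbouring segment, so voicing is the feature that assimilates.
Since the environment is written before the underscore, the trigger precedes the target; the direction is progressive.

progressive voicing assimilation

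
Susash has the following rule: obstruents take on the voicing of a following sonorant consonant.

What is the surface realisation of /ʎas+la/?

[ʎazla]

The rule targets /s/ (voiceless alveolar fricative), which sits before the trigger /l/ (voiced).
Changing only its voicing to voiced gives [z] — the voiced alveolar fricative.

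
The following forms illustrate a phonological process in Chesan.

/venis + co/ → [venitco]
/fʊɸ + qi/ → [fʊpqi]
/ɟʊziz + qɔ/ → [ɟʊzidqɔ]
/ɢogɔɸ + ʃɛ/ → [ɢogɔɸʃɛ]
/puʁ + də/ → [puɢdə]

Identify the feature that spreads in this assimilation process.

manner

The segment that alternates is /s/, which surfaces as [t] when adjacent to /c/.
The change fricative → stop matches the manner of the following /c/, identifying this as manner assimilation.
The other alternating forms pattern the same way: /ɸ/ → [p] before /q/ (fricative → stop, matching a stop); /z/ → [d] before /q/ (fricative → stop, matching a stop); /ʁ/ → [ɢ] before /d/ (fricative → stop, matching a stop) — only manner changes, and always toward the following segment.
Nothing changes in [ɢogɔɸʃɛ]: there the adjacent consonants already agree in manner (/ɸ/ and /ʃ/ are both fricatives), so this form is consistent with the same rule.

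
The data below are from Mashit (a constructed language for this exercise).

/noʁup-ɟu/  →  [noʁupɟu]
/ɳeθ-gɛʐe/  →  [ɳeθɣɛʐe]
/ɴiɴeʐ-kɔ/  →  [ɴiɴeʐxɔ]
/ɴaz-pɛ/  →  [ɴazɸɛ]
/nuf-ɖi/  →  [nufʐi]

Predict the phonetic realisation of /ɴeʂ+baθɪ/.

[ɴeʂβaθɪ]

The data show progressive manner assimilation: /g/ → [ɣ] after /θ/; /k/ → [x] after /ʐ/; /p/ → [ɸ] after /z/; /ɖ/ → [ʐ] after /f/. In each pair only manner changes, matching the preceding consonant, while place and voice stay constant.
No alternation appears in [noʁupɟu]: there the adjacent consonants already agree in manner (/ɟ/ and /p/ are both stops), so this form is consistent with the same rule.
/b/ is a voiced bilabial stop. The preceding trigger /ʂ/ is a fricative, so /b/ must become a fricative as well.
A voiced bilabial fricative is [β], so the surface segment is [β].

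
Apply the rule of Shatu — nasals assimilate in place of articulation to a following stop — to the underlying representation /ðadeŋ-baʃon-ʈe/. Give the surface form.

The rule targets /ŋ/ (voiced velar nasal), which sits before the trigger /b/ (bilabial).
A voiced bilabial nasal is [m], so the surface segment is [m].
The same rule applies at the second boundary: /n/ → [ɳ] next to /ʈ/.

[ðadembaʃoɳʈe]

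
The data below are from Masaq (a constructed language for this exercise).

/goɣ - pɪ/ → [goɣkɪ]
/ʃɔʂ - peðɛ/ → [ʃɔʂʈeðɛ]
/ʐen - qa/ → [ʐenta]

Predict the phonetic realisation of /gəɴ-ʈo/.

[gəɴqo]

The data show progressive place assimilation: /p/ → [k] after /ɣ/; /p/ → [ʈ] after /ʂ/; /q/ → [t] after /n/. In each pair only place changes, matching the preceding consonant, while manner and voice stay constant.
The rule targets /ʈ/ (voiceless retroflex stop), which sits after the trigger /ɴ/ (uvular).
The voiceless uvular stop is [q], so /ʈ/ → [q].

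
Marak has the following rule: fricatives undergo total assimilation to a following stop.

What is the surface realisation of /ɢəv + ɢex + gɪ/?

[ɢəɢɢeggɪ]

/v/ is the segment targeted by the rule; it sits immediately before /ɢ/, so it assimilates completely and surfaces as [ɢ].
The same rule applies at the second boundary: /x/ → [g] next to /g/.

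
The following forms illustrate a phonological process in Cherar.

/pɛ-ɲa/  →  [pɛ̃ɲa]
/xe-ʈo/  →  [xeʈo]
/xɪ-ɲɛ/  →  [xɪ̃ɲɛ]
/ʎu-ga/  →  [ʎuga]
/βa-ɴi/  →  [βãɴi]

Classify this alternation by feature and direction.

The vowel /ɛ/ surfaces as nasalised [ɛ̃] next to the following nasal /ɲ/ — it has acquired the [+nasal] feature of its neighbour.
Likewise in the remaining data: /ɪ/ → [ɪ̃] before /ɲ/; /a/ → [ã] before /ɴ/ — each time a vowel is nasalised next to a following nasal.
No change occurs in [xeʈo], [ʎuga] because the vowel at the boundary is adjacent to an oral consonant, not a nasal (/e/ next to /ʈ/; /u/ next to /g/).
Because the conditioning nasal is to the right of the vowel that changes, the process is regressive (anticipatory).

regressive nasality assimilation (vowel nasalisation)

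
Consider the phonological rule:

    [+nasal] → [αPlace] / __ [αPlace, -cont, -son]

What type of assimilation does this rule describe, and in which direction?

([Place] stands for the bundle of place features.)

The rule copies the place features (abbreviated [Place]) from the environment onto the target, so the assimilating feature is place.
The conditioning segment sits to the right of the focus bar, meaning the trigger follows the segment that changes — regressive assimilation.

regressive place assimilation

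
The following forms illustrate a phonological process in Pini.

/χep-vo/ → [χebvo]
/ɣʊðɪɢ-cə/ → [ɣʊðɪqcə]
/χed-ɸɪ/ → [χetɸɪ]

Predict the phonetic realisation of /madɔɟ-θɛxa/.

The data show regressive voicing assimilation: /p/ → [b] before /v/; /ɢ/ → [q] before /c/; /d/ → [t] before /ɸ/. In each pair only voicing changes, matching the following consonant, while place and manner stay constant.
The rule targets /ɟ/ (voiced palatal stop), which sits before the trigger /θ/ (voiceless).
A voiceless palatal stop is [c], so the surface segment is [c].

[madɔcθɛxa]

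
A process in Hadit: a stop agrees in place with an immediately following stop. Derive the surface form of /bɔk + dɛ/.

The rule targets /k/ (voiceless velar stop), which sits before the trigger /d/ (alveolar).
The voiceless alveolar stop is [t], so /k/ → [t].

[bɔtdɛ]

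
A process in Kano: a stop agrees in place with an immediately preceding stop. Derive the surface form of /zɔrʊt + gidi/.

The rule targets /g/ (voiced velar stop), which sits after the trigger /t/ (alveolar).
The voiced alveolar stop is [d], so /g/ → [d].

[zɔrʊtdidi]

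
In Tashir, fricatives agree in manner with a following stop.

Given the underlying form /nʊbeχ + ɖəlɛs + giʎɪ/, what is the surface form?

The rule targets /χ/ (voiceless uvular fricative), which sits before the trigger /ɖ/ (stop).
Changing only its manner to stop gives [q] — the voiceless uvular stop.
The same rule applies at the second boundary: /s/ → [t] next to /g/.

[nʊbeqɖəlɛtgiʎɪ]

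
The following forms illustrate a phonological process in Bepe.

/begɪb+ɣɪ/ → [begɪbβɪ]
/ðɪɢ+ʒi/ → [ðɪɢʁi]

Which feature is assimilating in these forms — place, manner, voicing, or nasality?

The segment that alternates is /ɣ/, which surfaces as [β] when adjacent to /b/.
The change velar → bilabial matches the place of the preceding /b/, identifying this as place assimilation.
The same holds elsewhere in the data: /ʒ/ → [ʁ] after /ɢ/ (postalveolar → uvular, matching uvular) — only place changes, and always toward the preceding segment.

place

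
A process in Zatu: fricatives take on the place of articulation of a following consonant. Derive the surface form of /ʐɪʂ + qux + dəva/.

/ʂ/ is a voiceless retroflex fricative. The following trigger /q/ is uvular, so /ʂ/ must become uvular as well.
The voiceless uvular fricative is [χ], so /ʂ/ → [χ].
The same rule applies at the second boundary: /x/ → [s] next to /d/.

[ʐɪχqusdəva]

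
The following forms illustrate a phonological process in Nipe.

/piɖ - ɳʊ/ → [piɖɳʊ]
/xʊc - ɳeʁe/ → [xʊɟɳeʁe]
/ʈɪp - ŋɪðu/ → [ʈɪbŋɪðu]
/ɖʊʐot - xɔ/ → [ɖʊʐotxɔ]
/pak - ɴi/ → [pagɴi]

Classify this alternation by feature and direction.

The segment that alternates is /c/, which surfaces as [ɟ] when adjacent to /ɳ/.
/c/ is voiceless while /ɳ/ is voiced; the output [ɟ] is voiced, matching the trigger — so the feature that spreads is voicing.
Place and manner are unchanged, so the assimilation is partial, not total.
The other alternating forms pattern the same way: /p/ → [b] before /ŋ/ (voiceless → voiced, matching voiced); /k/ → [g] before /ɴ/ (voiceless → voiced, matching voiced) — only voicing changes, and always toward the following segment.
No alternation appears in [piɖɳʊ], [ɖʊʐotxɔ]: there the adjacent consonants already agree in voicing (/ɖ/ and /ɳ/ are both voiced; /t/ and /x/ are both voiceless), so these forms are consistent with the same rule.
Since the segment that changes precedes the conditioning segment, the assimilation is regressive.

regressive voicing assimilation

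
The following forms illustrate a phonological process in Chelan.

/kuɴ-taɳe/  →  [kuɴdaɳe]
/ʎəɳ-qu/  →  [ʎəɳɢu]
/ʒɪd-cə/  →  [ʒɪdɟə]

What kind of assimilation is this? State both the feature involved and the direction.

progressive voicing assimilation

Underlying /t/ is realised as [d] next to /ɴ/; /ɴ/ itself does not change.
/t/ is voiceless while /ɴ/ is voiced; the output [d] is voiced, matching the trigger — so the feature that spreads is voicing.
Place and manner are unchanged, so the assimilation is partial, not total.
Checking the remaining alternations: /q/ → [ɢ] after /ɳ/ (voiceless → voiced, matching voiced); /c/ → [ɟ] after /d/ (voiceless → voiced, matching voiced) — only voicing changes, and always toward the preceding segment.
Since the segment that changes follows the conditioning segment, the assimilation is progressive.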